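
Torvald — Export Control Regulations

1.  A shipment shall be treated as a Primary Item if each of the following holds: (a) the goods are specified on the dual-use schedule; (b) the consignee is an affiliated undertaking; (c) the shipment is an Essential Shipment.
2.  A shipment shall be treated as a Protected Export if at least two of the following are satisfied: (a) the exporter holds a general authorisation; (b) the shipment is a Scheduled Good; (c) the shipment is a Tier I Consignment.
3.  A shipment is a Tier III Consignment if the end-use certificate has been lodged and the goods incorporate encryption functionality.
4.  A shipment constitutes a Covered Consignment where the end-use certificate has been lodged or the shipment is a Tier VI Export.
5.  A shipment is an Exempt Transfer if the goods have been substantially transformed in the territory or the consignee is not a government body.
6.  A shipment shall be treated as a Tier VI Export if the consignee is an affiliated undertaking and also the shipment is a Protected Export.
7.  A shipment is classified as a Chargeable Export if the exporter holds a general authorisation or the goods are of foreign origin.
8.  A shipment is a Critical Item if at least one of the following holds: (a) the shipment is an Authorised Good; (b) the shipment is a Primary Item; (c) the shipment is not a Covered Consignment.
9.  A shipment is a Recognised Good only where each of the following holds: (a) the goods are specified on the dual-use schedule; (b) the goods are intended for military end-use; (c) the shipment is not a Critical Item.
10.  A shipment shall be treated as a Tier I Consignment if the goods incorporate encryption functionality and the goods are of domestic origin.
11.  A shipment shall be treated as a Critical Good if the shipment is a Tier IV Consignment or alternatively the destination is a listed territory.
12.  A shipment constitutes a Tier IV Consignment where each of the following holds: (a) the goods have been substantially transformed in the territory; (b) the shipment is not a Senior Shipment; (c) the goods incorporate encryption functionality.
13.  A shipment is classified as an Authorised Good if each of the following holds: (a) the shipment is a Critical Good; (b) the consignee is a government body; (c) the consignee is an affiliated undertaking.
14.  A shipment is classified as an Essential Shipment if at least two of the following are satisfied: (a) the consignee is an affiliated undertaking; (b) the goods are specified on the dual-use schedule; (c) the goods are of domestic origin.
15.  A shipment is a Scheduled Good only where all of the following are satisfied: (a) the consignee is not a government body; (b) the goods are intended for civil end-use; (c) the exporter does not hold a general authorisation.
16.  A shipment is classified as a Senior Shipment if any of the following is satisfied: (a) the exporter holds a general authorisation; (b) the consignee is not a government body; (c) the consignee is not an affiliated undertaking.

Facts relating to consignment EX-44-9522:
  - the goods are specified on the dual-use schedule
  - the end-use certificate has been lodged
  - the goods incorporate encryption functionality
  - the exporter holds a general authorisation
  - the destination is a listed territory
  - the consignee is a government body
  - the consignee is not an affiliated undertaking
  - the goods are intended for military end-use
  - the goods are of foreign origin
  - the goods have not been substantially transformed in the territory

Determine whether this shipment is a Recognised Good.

paragraph 16 — Senior Shipment: [the exporter holds a general authorisation? yes] OR [the consignee is not a government body? no] OR [the consignee is not an affiliated undertaking? yes] → satisfied.
paragraph 12 — Tier IV Consignment: [the goods have been substantially transformed in the territory? no] AND [not a Senior Shipment (paragraph 16)? no] AND [the goods incorporate encryption functionality? yes] → not satisfied.
paragraph 11 — Critical Good: [Tier IV Consignment (paragraph 12)? no] OR [the destination is a listed territory? yes] → satisfied.
paragraph 13 — Authorised Good: [Critical Good (paragraph 11)? yes] AND [the consignee is a government body? yes] AND [the consignee is an affiliated undertaking? no] → not satisfied.
paragraph 14 — Essential Shipment: the consignee is an affiliated undertaking? no; the goods are specified on the dual-use schedule? yes; the goods are of domestic origin? no — 1 of 3 hold (need ≥2) → not satisfied.
paragraph 1 — Primary Item: [the goods are specified on the dual-use schedule? yes] AND [the consignee is an affiliated undertaking? no] AND [Essential Shipment (paragraph 14)? no] → not satisfied.
paragraph 15 — Scheduled Good: [the consignee is not a government body? no] AND [the goods are intended for civil end-use? no] AND [the exporter does not hold a general authorisation? no] → not satisfied.
paragraph 10 — Tier I Consignment: [the goods incorporate encryption functionality? yes] AND [the goods are of domestic origin? no] → not satisfied.
paragraph 2 — Protected Export: the exporter holds a general authorisation? yes; Scheduled Good (paragraph 15)? no; Tier I Consignment (paragraph 10)? no — 1 of 3 hold (need ≥2) → not satisfied.
paragraph 6 — Tier VI Export: [the consignee is an affiliated undertaking? no] AND [Protected Export (paragraph 2)? no] → not satisfied.
paragraph 4 — Covered Consignment: [the end-use certificate has been lodged? yes] OR [Tier VI Export (paragraph 6)? no] → satisfied.
paragraph 8 — Critical Item: [Authorised Good (paragraph 13)? no] OR [Primary Item (paragraph 1)? no] OR [not a Covered Consignment (paragraph 4)? no] → not satisfied.
paragraph 9 — Recognised Good: [the goods are specified on the dual-use schedule? yes] AND [the goods are intended for military end-use? yes] AND [not a Critical Item (paragraph 8)? yes] → satisfied.

Yes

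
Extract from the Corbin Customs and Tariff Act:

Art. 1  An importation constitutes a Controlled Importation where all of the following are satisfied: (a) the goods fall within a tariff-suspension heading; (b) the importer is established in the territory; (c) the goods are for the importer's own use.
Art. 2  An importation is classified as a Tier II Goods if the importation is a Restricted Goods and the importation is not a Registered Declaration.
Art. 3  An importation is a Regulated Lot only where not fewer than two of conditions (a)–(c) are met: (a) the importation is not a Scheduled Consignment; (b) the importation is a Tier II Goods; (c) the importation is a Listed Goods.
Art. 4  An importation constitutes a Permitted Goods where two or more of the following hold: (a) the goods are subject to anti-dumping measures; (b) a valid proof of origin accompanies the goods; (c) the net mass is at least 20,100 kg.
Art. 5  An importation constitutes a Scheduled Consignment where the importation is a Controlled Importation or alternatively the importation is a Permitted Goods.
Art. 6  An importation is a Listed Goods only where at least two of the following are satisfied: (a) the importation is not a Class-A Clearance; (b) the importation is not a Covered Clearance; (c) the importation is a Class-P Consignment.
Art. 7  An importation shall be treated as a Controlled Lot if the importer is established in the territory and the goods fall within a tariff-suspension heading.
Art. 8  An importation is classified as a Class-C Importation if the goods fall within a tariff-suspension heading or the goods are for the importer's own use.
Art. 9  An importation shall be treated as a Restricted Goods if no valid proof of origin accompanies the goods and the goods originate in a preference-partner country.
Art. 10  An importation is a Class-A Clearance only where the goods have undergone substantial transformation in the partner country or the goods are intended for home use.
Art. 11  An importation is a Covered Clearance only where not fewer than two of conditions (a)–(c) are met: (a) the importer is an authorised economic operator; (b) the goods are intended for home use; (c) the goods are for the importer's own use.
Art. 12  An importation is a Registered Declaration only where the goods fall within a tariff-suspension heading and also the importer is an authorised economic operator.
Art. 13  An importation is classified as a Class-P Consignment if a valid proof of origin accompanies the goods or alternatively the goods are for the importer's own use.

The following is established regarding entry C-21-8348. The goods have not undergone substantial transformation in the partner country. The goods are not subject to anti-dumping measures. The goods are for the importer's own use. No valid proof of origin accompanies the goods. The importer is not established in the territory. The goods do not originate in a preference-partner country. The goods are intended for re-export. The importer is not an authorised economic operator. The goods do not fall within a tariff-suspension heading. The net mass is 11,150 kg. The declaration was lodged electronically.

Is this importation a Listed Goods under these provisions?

Yes

article 10 — Class-A Clearance: [the goods have undergone substantial transformation in the partner country? no] OR [the goods are intended for home use? no] → not satisfied.
article 11 — Covered Clearance: the importer is an authorised economic operator? no; the goods are intended for home use? no; the goods are for the importer's own use? yes — 1 of 3 hold (need ≥2) → not satisfied.
article 13 — Class-P Consignment: [a valid proof of origin accompanies the goods? no] OR [the goods are for the importer's own use? yes] → satisfied.
article 6 — Listed Goods: not a Class-A Clearance (article 10)? yes; not a Covered Clearance (article 11)? yes; Class-P Consignment (article 13)? yes — 3 of 3 hold (need ≥2) → satisfied.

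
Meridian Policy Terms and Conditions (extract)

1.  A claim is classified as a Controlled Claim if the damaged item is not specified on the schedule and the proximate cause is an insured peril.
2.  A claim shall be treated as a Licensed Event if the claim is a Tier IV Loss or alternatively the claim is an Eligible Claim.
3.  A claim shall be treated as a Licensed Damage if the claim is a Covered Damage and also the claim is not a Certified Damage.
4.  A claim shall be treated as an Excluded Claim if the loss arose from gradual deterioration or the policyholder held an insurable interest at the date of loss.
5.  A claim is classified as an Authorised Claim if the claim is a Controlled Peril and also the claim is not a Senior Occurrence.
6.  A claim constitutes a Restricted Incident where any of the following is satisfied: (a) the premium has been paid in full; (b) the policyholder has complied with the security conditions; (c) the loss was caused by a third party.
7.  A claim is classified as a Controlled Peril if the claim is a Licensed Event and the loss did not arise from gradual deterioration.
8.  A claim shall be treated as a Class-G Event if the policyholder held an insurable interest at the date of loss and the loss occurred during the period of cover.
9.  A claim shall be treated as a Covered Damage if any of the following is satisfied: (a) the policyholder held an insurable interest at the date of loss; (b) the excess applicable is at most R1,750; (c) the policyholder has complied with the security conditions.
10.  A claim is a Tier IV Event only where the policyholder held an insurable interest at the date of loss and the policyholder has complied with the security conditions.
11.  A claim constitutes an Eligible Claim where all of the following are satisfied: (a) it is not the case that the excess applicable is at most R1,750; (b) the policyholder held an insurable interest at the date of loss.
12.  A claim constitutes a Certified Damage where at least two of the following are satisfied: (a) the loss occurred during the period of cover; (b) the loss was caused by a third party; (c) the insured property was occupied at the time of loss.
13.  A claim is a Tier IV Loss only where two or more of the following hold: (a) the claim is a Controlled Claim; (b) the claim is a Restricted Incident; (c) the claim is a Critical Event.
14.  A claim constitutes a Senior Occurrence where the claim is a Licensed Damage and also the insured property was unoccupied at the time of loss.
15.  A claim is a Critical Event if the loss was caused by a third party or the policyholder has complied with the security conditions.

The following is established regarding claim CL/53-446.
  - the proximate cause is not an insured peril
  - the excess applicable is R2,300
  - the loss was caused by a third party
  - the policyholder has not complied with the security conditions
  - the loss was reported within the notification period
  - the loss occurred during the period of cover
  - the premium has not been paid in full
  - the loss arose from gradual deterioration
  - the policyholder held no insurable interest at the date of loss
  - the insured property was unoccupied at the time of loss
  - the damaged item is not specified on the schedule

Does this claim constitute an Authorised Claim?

Under paragraph 1: the damaged item is not specified on the schedule? yes; and the proximate cause is an insured peril? no. So the claim is not a Controlled Claim.
Under paragraph 6: the premium has been paid in full? no; or the policyholder has complied with the security conditions? no; or the loss was caused by a third party? yes. So the claim is a Restricted Incident.
Under paragraph 15: the loss was caused by a third party? yes; or the policyholder has complied with the security conditions? no. So the claim is a Critical Event.
Under paragraph 13: Controlled Claim (paragraph 1)? no; Restricted Incident (paragraph 6)? yes; Critical Event (paragraph 15)? yes — 2 of 3 hold (need ≥2) → satisfied.
Under paragraph 11: excess applicable: R2,300 ≤ R1,750? no, so negated condition yes; and the policyholder held an insurable interest at the date of loss? no. So the claim is not an Eligible Claim.
Under paragraph 2: Tier IV Loss (paragraph 13)? yes; or Eligible Claim (paragraph 11)? no. So the claim is a Licensed Event.
Under paragraph 7: Licensed Event (paragraph 2)? yes; and the loss did not arise from gradual deterioration? no. So the claim is not a Controlled Peril.
Under paragraph 9: the policyholder held an insurable interest at the date of loss? no; or excess applicable: R2,300 ≤ R1,750? no; or the policyholder has complied with the security conditions? no. So the claim is not a Covered Damage.
Under paragraph 12: the loss occurred during the period of cover? yes; the loss was caused by a third party? yes; the insured property was occupied at the time of loss? no — 2 of 3 hold (need ≥2) → satisfied.
Under paragraph 3: Covered Damage (paragraph 9)? no; and not a Certified Damage (paragraph 12)? no. So the claim is not a Licensed Damage.
Under paragraph 14: Licensed Damage (paragraph 3)? no; and the insured property was unoccupied at the time of loss? yes. So the claim is not a Senior Occurrence.
Under paragraph 5: Controlled Peril (paragraph 7)? no; and not a Senior Occurrence (paragraph 14)? yes. So the claim is not an Authorised Claim.

No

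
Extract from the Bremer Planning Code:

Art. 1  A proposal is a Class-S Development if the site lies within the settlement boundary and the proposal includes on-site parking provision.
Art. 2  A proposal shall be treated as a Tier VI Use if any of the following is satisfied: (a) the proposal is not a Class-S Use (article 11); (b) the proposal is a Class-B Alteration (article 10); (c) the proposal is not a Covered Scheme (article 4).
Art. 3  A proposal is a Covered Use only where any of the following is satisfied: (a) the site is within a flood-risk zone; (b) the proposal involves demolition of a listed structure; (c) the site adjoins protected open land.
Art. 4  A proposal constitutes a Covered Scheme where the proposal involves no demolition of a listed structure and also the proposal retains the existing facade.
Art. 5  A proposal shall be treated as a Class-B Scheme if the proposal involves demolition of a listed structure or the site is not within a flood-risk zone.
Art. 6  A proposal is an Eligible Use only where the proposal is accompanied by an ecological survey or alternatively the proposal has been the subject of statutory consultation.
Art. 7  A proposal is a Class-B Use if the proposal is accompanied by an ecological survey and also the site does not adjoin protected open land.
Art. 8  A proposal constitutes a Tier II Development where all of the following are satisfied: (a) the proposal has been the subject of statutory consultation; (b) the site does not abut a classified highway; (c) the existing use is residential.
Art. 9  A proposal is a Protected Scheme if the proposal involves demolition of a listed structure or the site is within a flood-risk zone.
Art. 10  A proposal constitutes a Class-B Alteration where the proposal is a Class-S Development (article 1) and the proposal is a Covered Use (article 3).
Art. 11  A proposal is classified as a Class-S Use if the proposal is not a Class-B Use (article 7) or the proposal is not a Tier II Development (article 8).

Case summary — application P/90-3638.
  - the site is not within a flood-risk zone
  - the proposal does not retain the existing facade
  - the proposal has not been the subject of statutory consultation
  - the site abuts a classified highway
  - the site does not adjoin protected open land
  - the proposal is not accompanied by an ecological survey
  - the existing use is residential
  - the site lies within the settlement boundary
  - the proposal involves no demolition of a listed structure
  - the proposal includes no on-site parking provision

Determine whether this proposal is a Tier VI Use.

Yes

Under article 7: the proposal is accompanied by an ecological survey? no; and the site does not adjoin protected open land? yes. So the proposal is not a Class-B Use.
Under article 8: the proposal has been the subject of statutory consultation? no; and the site does not abut a classified highway? no; and the existing use is residential? yes. So the proposal is not a Tier II Development.
Under article 11: not a Class-B Use (article 7)? yes; or not a Tier II Development (article 8)? yes. So the proposal is a Class-S Use.
Under article 1: the site lies within the settlement boundary? yes; and the proposal includes on-site parking provision? no. So the proposal is not a Class-S Development.
Under article 3: the site is within a flood-risk zone? no; or the proposal involves demolition of a listed structure? no; or the site adjoins protected open land? no. So the proposal is not a Covered Use.
Under article 10: Class-S Development (article 1)? no; and Covered Use (article 3)? no. So the proposal is not a Class-B Alteration.
Under article 4: the proposal involves no demolition of a listed structure? yes; and the proposal retains the existing facade? no. So the proposal is not a Covered Scheme.
Under article 2: not a Class-S Use (article 11)? no; or Class-B Alteration (article 10)? no; or not a Covered Scheme (article 4)? yes. So the proposal is a Tier VI Use.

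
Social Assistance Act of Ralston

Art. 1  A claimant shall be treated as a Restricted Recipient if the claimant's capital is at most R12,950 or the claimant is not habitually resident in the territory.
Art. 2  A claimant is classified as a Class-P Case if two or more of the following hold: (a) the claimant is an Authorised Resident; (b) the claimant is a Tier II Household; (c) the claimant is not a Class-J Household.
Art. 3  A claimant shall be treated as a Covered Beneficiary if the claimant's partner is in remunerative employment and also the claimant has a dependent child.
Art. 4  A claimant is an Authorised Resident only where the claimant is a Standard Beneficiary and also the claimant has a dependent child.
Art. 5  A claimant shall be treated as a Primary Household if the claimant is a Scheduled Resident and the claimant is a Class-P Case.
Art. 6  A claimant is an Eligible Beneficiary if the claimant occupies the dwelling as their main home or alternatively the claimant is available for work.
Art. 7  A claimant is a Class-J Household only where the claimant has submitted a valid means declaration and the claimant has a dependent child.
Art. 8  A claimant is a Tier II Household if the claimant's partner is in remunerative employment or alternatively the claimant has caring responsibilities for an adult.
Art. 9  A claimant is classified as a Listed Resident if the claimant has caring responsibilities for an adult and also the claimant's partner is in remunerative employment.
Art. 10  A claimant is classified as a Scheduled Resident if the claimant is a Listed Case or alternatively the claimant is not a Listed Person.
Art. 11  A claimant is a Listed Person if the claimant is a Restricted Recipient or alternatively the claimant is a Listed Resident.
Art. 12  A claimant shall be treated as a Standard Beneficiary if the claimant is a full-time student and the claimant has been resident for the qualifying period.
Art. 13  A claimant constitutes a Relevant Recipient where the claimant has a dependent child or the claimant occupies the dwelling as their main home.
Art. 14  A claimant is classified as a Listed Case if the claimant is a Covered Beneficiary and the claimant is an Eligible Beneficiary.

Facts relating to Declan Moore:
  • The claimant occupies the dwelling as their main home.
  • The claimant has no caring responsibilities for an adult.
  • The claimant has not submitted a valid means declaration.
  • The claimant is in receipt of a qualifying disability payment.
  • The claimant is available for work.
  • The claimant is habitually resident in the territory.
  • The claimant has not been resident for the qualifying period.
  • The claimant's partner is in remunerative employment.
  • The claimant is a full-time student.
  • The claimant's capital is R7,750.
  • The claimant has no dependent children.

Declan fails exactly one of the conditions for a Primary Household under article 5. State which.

Scheduled Resident

article 3 — Covered Beneficiary: [the claimant's partner is in remunerative employment? yes] AND [the claimant has a dependent child? no] → not satisfied.
article 6 — Eligible Beneficiary: [the claimant occupies the dwelling as their main home? yes] OR [the claimant is available for work? yes] → satisfied.
article 14 — Listed Case: [Covered Beneficiary (article 3)? no] AND [Eligible Beneficiary (article 6)? yes] → not satisfied.
article 1 — Restricted Recipient: [claimant's capital: R7,750 ≤ R12,950? yes] OR [the claimant is not habitually resident in the territory? no] → satisfied.
article 9 — Listed Resident: [the claimant has caring responsibilities for an adult? no] AND [the claimant's partner is in remunerative employment? yes] → not satisfied.
article 11 — Listed Person: [Restricted Recipient (article 1)? yes] OR [Listed Resident (article 9)? no] → satisfied.
article 10 — Scheduled Resident: [Listed Case (article 14)? no] OR [not a Listed Person (article 11)? no] → not satisfied.
article 12 — Standard Beneficiary: [the claimant is a full-time student? yes] AND [the claimant has been resident for the qualifying period? no] → not satisfied.
article 4 — Authorised Resident: [Standard Beneficiary (article 12)? no] AND [the claimant has a dependent child? no] → not satisfied.
article 8 — Tier II Household: [the claimant's partner is in remunerative employment? yes] OR [the claimant has caring responsibilities for an adult? no] → satisfied.
article 7 — Class-J Household: [the claimant has submitted a valid means declaration? no] AND [the claimant has a dependent child? no] → not satisfied.
article 2 — Class-P Case: Authorised Resident (article 4)? no; Tier II Household (article 8)? yes; not a Class-J Household (article 7)? yes — 2 of 3 hold (need ≥2) → satisfied.
article 5 — Primary Household: [Scheduled Resident (article 10)? no] AND [Class-P Case (article 2)? yes] → not satisfied.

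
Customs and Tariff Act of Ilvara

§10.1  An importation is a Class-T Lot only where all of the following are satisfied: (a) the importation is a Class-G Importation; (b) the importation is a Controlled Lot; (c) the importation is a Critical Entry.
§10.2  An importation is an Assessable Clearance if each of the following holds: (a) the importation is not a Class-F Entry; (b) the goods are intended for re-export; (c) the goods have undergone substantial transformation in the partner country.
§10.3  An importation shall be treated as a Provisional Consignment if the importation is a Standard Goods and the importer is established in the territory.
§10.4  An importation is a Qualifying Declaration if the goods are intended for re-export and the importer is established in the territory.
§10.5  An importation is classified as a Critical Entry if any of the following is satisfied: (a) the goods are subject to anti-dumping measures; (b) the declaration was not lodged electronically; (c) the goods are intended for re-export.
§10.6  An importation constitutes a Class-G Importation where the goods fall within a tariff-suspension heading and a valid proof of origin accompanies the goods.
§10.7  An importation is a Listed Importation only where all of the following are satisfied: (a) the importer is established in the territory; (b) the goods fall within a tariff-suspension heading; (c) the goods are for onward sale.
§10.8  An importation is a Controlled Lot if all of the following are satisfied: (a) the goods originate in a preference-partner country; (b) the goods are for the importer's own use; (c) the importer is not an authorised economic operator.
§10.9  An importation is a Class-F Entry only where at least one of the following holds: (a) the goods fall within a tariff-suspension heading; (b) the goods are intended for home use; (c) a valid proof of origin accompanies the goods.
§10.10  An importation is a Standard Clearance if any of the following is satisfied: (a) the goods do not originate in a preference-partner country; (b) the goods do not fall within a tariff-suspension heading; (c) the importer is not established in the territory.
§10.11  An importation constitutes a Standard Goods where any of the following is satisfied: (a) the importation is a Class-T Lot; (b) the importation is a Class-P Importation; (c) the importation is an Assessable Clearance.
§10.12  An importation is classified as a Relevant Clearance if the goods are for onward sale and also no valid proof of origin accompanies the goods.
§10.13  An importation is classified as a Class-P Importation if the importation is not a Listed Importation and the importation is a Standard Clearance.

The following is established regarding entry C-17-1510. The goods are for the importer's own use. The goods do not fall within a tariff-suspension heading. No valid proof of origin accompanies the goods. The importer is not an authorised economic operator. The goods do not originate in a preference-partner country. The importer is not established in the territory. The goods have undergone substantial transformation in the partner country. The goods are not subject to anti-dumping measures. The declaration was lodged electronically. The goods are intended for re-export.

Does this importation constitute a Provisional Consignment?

§10.6 — Class-G Importation: [the goods fall within a tariff-suspension heading? no] AND [a valid proof of origin accompanies the goods? no] → not satisfied.
§10.8 — Controlled Lot: [the goods originate in a preference-partner country? no] AND [the goods are for the importer's own use? yes] AND [the importer is not an authorised economic operator? yes] → not satisfied.
§10.5 — Critical Entry: [the goods are subject to anti-dumping measures? no] OR [the declaration was not lodged electronically? no] OR [the goods are intended for re-export? yes] → satisfied.
§10.1 — Class-T Lot: [Class-G Importation (§10.6)? no] AND [Controlled Lot (§10.8)? no] AND [Critical Entry (§10.5)? yes] → not satisfied.
§10.7 — Listed Importation: [the importer is established in the territory? no] AND [the goods fall within a tariff-suspension heading? no] AND [the goods are for onward sale? no] → not satisfied.
§10.10 — Standard Clearance: [the goods do not originate in a preference-partner country? yes] OR [the goods do not fall within a tariff-suspension heading? yes] OR [the importer is not established in the territory? yes] → satisfied.
§10.13 — Class-P Importation: [not a Listed Importation (§10.7)? yes] AND [Standard Clearance (§10.10)? yes] → satisfied.
§10.9 — Class-F Entry: [the goods fall within a tariff-suspension heading? no] OR [the goods are intended for home use? no] OR [a valid proof of origin accompanies the goods? no] → not satisfied.
§10.2 — Assessable Clearance: [not a Class-F Entry (§10.9)? yes] AND [the goods are intended for re-export? yes] AND [the goods have undergone substantial transformation in the partner country? yes] → satisfied.
§10.11 — Standard Goods: [Class-T Lot (§10.1)? no] OR [Class-P Importation (§10.13)? yes] OR [Assessable Clearance (§10.2)? yes] → satisfied.
§10.3 — Provisional Consignment: [Standard Goods (§10.11)? yes] AND [the importer is established in the territory? no] → not satisfied.

No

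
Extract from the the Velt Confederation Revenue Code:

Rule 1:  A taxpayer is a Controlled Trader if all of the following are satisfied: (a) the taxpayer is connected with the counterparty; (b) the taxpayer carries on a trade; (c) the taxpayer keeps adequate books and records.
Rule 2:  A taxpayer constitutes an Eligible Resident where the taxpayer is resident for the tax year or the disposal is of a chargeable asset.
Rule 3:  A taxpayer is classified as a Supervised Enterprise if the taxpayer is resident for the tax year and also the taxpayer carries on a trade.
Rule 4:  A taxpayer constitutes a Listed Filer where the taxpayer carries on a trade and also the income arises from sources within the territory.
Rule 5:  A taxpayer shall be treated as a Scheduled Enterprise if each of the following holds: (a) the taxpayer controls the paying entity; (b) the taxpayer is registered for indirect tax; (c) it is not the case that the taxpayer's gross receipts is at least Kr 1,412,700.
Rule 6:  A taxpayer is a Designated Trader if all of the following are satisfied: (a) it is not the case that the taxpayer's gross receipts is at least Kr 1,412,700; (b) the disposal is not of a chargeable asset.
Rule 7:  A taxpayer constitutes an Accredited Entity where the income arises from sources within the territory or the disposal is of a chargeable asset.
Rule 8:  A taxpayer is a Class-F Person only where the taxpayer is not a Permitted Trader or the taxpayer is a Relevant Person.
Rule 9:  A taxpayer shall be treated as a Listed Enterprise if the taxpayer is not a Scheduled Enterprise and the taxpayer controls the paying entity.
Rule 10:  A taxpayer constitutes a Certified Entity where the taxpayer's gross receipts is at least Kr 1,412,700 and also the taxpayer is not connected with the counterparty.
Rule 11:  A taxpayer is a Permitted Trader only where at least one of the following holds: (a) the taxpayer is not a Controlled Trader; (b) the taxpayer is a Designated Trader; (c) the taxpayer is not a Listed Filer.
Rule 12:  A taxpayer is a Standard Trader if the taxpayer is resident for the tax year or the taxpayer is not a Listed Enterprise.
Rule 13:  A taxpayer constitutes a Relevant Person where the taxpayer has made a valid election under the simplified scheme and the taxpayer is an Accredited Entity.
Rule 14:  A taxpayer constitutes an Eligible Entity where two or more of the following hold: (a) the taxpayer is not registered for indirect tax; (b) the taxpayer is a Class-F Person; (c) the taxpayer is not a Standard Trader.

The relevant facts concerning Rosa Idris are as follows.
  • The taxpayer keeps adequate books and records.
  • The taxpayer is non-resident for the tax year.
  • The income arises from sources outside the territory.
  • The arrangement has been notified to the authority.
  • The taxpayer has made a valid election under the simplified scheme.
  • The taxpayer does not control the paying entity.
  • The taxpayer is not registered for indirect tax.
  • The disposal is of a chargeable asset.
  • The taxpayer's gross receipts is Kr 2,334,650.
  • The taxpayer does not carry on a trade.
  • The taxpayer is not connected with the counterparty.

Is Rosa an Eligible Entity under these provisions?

Yes

rule 1 — Controlled Trader: [the taxpayer is connected with the counterparty? no] AND [the taxpayer carries on a trade? no] AND [the taxpayer keeps adequate books and records? yes] → not satisfied.
rule 6 — Designated Trader: [taxpayer's gross receipts: Kr 2,334,650 ≥ Kr 1,412,700? yes, so negated condition no] AND [the disposal is not of a chargeable asset? no] → not satisfied.
rule 4 — Listed Filer: [the taxpayer carries on a trade? no] AND [the income arises from sources within the territory? no] → not satisfied.
rule 11 — Permitted Trader: [not a Controlled Trader (rule 1)? yes] OR [Designated Trader (rule 6)? no] OR [not a Listed Filer (rule 4)? yes] → satisfied.
rule 7 — Accredited Entity: [the income arises from sources within the territory? no] OR [the disposal is of a chargeable asset? yes] → satisfied.
rule 13 — Relevant Person: [the taxpayer has made a valid election under the simplified scheme? yes] AND [Accredited Entity (rule 7)? yes] → satisfied.
rule 8 — Class-F Person: [not a Permitted Trader (rule 11)? no] OR [Relevant Person (rule 13)? yes] → satisfied.
rule 5 — Scheduled Enterprise: [the taxpayer controls the paying entity? no] AND [the taxpayer is registered for indirect tax? no] AND [taxpayer's gross receipts: Kr 2,334,650 ≥ Kr 1,412,700? yes, so negated condition no] → not satisfied.
rule 9 — Listed Enterprise: [not a Scheduled Enterprise (rule 5)? yes] AND [the taxpayer controls the paying entity? no] → not satisfied.
rule 12 — Standard Trader: [the taxpayer is resident for the tax year? no] OR [not a Listed Enterprise (rule 9)? yes] → satisfied.
rule 14 — Eligible Entity: the taxpayer is not registered for indirect tax? yes; Class-F Person (rule 8)? yes; not a Standard Trader (rule 12)? no — 2 of 3 hold (need ≥2) → satisfied.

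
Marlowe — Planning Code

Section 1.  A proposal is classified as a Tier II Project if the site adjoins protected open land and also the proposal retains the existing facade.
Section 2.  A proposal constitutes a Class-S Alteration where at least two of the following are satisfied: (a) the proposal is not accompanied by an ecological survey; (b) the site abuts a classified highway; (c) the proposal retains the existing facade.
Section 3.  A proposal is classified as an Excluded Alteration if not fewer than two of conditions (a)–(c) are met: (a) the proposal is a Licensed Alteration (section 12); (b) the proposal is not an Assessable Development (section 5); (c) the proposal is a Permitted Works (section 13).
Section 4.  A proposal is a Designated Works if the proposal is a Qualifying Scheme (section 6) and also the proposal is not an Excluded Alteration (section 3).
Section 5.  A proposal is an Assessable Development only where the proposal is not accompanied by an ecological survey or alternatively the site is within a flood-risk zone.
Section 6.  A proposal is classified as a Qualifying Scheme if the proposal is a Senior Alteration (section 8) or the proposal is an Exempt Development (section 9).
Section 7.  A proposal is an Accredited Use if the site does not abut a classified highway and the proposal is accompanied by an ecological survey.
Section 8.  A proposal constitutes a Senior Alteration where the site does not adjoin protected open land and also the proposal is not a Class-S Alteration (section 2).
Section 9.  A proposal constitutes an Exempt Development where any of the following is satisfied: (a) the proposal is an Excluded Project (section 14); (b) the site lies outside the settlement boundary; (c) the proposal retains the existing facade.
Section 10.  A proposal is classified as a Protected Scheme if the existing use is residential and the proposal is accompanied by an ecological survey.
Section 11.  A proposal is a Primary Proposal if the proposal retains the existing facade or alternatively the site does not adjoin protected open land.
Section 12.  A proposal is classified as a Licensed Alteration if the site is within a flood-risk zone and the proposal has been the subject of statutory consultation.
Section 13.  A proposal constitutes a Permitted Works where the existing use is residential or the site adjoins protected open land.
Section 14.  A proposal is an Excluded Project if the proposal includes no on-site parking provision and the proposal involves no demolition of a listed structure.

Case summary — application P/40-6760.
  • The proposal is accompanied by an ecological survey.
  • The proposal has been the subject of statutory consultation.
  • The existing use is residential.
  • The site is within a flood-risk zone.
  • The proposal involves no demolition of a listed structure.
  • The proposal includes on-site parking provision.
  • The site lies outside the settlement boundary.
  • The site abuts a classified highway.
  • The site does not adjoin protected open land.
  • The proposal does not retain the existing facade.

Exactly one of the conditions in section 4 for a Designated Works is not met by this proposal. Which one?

section 2 — Class-S Alteration: the proposal is not accompanied by an ecological survey? no; the site abuts a classified highway? yes; the proposal retains the existing facade? no — 1 of 3 hold (need ≥2) → not satisfied.
section 8 — Senior Alteration: [the site does not adjoin protected open land? yes] AND [not a Class-S Alteration (section 2)? yes] → satisfied.
section 14 — Excluded Project: [the proposal includes no on-site parking provision? no] AND [the proposal involves no demolition of a listed structure? yes] → not satisfied.
section 9 — Exempt Development: [Excluded Project (section 14)? no] OR [the site lies outside the settlement boundary? yes] OR [the proposal retains the existing facade? no] → satisfied.
section 6 — Qualifying Scheme: [Senior Alteration (section 8)? yes] OR [Exempt Development (section 9)? yes] → satisfied.
section 12 — Licensed Alteration: [the site is within a flood-risk zone? yes] AND [the proposal has been the subject of statutory consultation? yes] → satisfied.
section 5 — Assessable Development: [the proposal is not accompanied by an ecological survey? no] OR [the site is within a flood-risk zone? yes] → satisfied.
section 13 — Permitted Works: [the existing use is residential? yes] OR [the site adjoins protected open land? no] → satisfied.
section 3 — Excluded Alteration: Licensed Alteration (section 12)? yes; not an Assessable Development (section 5)? no; Permitted Works (section 13)? yes — 2 of 3 hold (need ≥2) → satisfied.
section 4 — Designated Works: [Qualifying Scheme (section 6)? yes] AND [not an Excluded Alteration (section 3)? no] → not satisfied.

Excluded Alteration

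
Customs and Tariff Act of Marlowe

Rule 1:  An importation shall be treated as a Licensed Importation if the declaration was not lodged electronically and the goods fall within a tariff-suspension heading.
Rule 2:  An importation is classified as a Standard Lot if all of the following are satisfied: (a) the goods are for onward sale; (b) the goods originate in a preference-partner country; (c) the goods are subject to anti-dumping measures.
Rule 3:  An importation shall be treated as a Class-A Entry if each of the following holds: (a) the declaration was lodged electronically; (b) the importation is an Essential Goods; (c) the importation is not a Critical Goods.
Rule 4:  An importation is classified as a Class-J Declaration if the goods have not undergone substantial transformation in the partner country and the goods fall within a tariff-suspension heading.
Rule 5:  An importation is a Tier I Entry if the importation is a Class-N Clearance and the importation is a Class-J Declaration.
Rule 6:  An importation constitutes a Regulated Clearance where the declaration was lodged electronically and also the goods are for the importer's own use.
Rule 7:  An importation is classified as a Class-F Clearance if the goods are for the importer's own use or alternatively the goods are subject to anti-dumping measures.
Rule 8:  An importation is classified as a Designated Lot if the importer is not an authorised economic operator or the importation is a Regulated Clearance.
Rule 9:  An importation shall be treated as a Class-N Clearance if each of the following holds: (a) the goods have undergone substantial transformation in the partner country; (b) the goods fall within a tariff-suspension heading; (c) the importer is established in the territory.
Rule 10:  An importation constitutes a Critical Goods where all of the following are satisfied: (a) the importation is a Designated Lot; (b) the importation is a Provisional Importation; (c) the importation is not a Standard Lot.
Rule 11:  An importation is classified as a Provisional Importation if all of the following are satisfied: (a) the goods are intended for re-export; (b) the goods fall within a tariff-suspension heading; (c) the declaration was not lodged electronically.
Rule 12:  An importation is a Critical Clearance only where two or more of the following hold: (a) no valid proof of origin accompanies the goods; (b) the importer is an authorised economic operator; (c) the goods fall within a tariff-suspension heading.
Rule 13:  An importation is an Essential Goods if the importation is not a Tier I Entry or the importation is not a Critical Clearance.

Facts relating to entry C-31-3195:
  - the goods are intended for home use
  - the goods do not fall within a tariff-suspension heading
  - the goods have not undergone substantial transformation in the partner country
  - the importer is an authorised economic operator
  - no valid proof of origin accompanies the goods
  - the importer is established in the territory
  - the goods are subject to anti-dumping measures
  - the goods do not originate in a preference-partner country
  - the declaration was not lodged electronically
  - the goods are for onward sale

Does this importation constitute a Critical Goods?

No

rule 6 — Regulated Clearance: [the declaration was lodged electronically? no] AND [the goods are for the importer's own use? no] → not satisfied.
rule 8 — Designated Lot: [the importer is not an authorised economic operator? no] OR [Regulated Clearance (rule 6)? no] → not satisfied.
rule 11 — Provisional Importation: [the goods are intended for re-export? no] AND [the goods fall within a tariff-suspension heading? no] AND [the declaration was not lodged electronically? yes] → not satisfied.
rule 2 — Standard Lot: [the goods are for onward sale? yes] AND [the goods originate in a preference-partner country? no] AND [the goods are subject to anti-dumping measures? yes] → not satisfied.
rule 10 — Critical Goods: [Designated Lot (rule 8)? no] AND [Provisional Importation (rule 11)? no] AND [not a Standard Lot (rule 2)? yes] → not satisfied.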